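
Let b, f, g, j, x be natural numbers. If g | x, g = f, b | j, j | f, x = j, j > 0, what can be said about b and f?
b ≤ f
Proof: Since g = f and g | x, f | x. x = j, so f | j. j | f, so j = f. b | j and j > 0, hence b ≤ j. j = f, so b ≤ f.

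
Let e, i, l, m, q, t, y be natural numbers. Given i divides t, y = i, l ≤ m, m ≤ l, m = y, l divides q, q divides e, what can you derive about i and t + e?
i divides t + e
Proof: l ≤ m and m ≤ l, so l = m. Because m = y, l = y. Since l divides q, y divides q. q divides e, so y divides e. y = i, so i divides e. i divides t, so i divides t + e.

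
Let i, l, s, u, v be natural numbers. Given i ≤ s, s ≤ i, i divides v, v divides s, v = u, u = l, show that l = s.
i ≤ s and s ≤ i, so i = s. Since i divides v, s divides v. v divides s, so s = v. v = u, so s = u. Because u = l, s = l. Then l = s.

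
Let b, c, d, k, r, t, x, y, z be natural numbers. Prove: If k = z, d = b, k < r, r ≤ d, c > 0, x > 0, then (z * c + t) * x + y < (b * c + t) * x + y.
Because k < r and r ≤ d, k < d. Since d = b, k < b. k = z, so z < b. Combining with c > 0, by multiplying by a positive, z * c < b * c. Then z * c + t < b * c + t. Since x > 0, by multiplying by a positive, (z * c + t) * x < (b * c + t) * x. Then (z * c + t) * x + y < (b * c + t) * x + y.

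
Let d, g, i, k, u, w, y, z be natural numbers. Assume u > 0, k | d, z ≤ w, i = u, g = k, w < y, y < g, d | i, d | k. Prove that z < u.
k | d and d | k, hence k = d. g = k, so g = d. Since w < y and y < g, w < g. Since z ≤ w, z < g. From g = d, z < d. i = u and d | i, thus d | u. u > 0, so d ≤ u. From z < d, z < u.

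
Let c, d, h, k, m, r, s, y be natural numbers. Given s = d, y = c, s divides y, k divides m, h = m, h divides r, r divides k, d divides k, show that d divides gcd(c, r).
Since y = c and s divides y, s divides c. From s = d, d divides c. Since h = m and h divides r, m divides r. k divides m, so k divides r. r divides k, so k = r. Since d divides k, d divides r. d divides c, so d divides gcd(c, r).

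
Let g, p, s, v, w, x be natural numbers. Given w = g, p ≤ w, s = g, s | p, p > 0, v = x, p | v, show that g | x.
From w = g and p ≤ w, p ≤ g. s | p and p > 0, thus s ≤ p. Since s = g, g ≤ p. Since p ≤ g, p = g. Because v = x and p | v, p | x. Because p = g, g | x.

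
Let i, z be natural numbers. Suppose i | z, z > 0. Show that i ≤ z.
From i | z and z > 0, by divisors are at most what they divide, i ≤ z.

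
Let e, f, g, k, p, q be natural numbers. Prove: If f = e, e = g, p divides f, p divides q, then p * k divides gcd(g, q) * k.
f = e and e = g, so f = g. p divides f, so p divides g. Since p divides q, p divides gcd(g, q). Then p * k divides gcd(g, q) * k.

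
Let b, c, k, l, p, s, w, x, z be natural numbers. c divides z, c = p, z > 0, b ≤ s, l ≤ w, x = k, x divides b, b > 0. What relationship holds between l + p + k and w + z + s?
l + p + k ≤ w + z + s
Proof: c divides z and z > 0, so c ≤ z. c = p, so p ≤ z. x divides b and b > 0, so x ≤ b. b ≤ s, so x ≤ s. Since x = k, k ≤ s. p ≤ z, so p + k ≤ z + s. Since l ≤ w, l + p + k ≤ w + z + s.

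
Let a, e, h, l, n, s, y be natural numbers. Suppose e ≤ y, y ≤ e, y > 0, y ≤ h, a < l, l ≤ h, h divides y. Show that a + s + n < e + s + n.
Because h divides y and y > 0, h ≤ y. y ≤ h, so h = y. Because y ≤ e and e ≤ y, y = e. h = y, so h = e. Since l ≤ h, l ≤ e. a < l, so a < e. Then a + s < e + s. Then a + s + n < e + s + n.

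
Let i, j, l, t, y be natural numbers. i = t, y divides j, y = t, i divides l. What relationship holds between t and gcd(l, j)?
t divides gcd(l, j)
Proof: i = t and i divides l, hence t divides l. y = t and y divides j, hence t divides j. Since t divides l, t divides gcd(l, j).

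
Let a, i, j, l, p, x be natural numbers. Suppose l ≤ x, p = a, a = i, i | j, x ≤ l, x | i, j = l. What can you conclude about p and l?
p = l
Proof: Because p = a and a = i, p = i. Because j = l and i | j, i | l. x ≤ l and l ≤ x, therefore x = l. x | i, so l | i. i | l, so i = l. p = i, so p = l.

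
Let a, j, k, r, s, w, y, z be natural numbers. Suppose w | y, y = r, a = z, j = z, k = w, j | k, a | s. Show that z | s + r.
a = z and a | s, hence z | s. k = w and j | k, so j | w. j = z, so z | w. Because y = r and w | y, w | r. z | w, so z | r. z | s, so z | s + r.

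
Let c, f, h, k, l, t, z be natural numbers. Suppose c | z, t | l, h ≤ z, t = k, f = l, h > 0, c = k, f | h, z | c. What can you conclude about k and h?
k = h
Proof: f = l and f | h, therefore l | h. Since t | l, t | h. Since t = k, k | h. Since h > 0, k ≤ h. z | c and c | z, thus z = c. Since c = k, z = k. Since h ≤ z, h ≤ k. Since k ≤ h, k = h.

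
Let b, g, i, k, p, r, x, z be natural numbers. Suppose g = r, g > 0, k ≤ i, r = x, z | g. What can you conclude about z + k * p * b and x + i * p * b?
z + k * p * b ≤ x + i * p * b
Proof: Because g = r and r = x, g = x. z | g and g > 0, hence z ≤ g. Since g = x, z ≤ x. k ≤ i, therefore k * p ≤ i * p. Then k * p * b ≤ i * p * b. Since z ≤ x, z + k * p * b ≤ x + i * p * b.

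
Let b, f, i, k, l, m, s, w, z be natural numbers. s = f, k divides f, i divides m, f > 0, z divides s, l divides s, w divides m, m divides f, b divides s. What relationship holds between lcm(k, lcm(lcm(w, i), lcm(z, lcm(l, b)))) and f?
lcm(k, lcm(lcm(w, i), lcm(z, lcm(l, b)))) ≤ f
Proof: w divides m and i divides m, so lcm(w, i) divides m. m divides f, so lcm(w, i) divides f. l divides s and b divides s, therefore lcm(l, b) divides s. From z divides s, lcm(z, lcm(l, b)) divides s. s = f, so lcm(z, lcm(l, b)) divides f. lcm(w, i) divides f, so lcm(lcm(w, i), lcm(z, lcm(l, b))) divides f. Since k divides f, lcm(k, lcm(lcm(w, i), lcm(z, lcm(l, b)))) divides f. f > 0, so lcm(k, lcm(lcm(w, i), lcm(z, lcm(l, b)))) ≤ f.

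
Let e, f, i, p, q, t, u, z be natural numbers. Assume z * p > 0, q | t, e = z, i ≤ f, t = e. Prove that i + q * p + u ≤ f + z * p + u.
Because t = e and e = z, t = z. q | t, so q | z. Then q * p | z * p. z * p > 0, so q * p ≤ z * p. i ≤ f, so i + q * p ≤ f + z * p. Then i + q * p + u ≤ f + z * p + u.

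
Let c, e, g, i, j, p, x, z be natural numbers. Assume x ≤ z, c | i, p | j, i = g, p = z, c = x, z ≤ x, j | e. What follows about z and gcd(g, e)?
z | gcd(g, e)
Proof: x ≤ z and z ≤ x, so x = z. Since c = x, c = z. From i = g and c | i, c | g. Since c = z, z | g. p | j and j | e, so p | e. Since p = z, z | e. z | g, so z | gcd(g, e).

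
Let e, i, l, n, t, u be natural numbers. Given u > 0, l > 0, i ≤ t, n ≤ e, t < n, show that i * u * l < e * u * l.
t < n and n ≤ e, therefore t < e. Because i ≤ t, i < e. Since u > 0, i * u < e * u. Since l > 0, i * u * l < e * u * l.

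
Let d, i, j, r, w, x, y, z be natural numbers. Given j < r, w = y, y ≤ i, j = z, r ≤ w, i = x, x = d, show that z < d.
Because w = y and r ≤ w, r ≤ y. From i = x and y ≤ i, y ≤ x. r ≤ y, so r ≤ x. Since j < r, j < x. Because j = z, z < x. x = d, so z < d.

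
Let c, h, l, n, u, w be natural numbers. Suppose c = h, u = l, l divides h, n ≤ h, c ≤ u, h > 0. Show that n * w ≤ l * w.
Because u = l and c ≤ u, c ≤ l. c = h, so h ≤ l. Since l divides h and h > 0, l ≤ h. h ≤ l, so h = l. n ≤ h, so n ≤ l. By multiplying by a non-negative, n * w ≤ l * w.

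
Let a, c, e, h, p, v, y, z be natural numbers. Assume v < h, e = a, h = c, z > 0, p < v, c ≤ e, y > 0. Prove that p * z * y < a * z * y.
From h = c and v < h, v < c. From e = a and c ≤ e, c ≤ a. Since v < c, v < a. p < v, so p < a. Combined with z > 0, by multiplying by a positive, p * z < a * z. Combined with y > 0, by multiplying by a positive, p * z * y < a * z * y.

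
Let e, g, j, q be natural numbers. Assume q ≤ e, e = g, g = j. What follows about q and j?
q ≤ j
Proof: e = g and q ≤ e, hence q ≤ g. Since g = j, q ≤ j.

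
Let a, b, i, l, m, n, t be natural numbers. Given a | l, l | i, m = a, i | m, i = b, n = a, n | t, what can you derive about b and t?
b | t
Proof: From a | l and l | i, a | i. m = a and i | m, thus i | a. Since a | i, a = i. Since i = b, a = b. Because n = a and n | t, a | t. Since a = b, b | t.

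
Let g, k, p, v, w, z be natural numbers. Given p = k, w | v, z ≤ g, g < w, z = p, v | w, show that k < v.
Since w | v and v | w, w = v. z = p and p = k, thus z = k. Because z ≤ g, k ≤ g. Since g < w, k < w. Since w = v, k < v.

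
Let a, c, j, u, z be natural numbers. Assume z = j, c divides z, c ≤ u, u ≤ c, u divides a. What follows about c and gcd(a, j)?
c divides gcd(a, j)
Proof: u ≤ c and c ≤ u, thus u = c. u divides a, so c divides a. z = j and c divides z, hence c divides j. c divides a, so c divides gcd(a, j).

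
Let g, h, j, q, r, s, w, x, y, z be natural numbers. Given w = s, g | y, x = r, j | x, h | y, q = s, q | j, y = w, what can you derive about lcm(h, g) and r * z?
lcm(h, g) | r * z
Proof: Because y = w and w = s, y = s. h | y and g | y, thus lcm(h, g) | y. Since y = s, lcm(h, g) | s. Since q | j and j | x, q | x. x = r, so q | r. Since q = s, s | r. lcm(h, g) | s, so lcm(h, g) | r. Then lcm(h, g) | r * z.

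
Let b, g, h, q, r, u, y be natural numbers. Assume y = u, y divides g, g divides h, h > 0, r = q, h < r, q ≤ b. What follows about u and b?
u < b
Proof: y = u and y divides g, hence u divides g. Since g divides h, u divides h. Since h > 0, u ≤ h. Since r = q and h < r, h < q. q ≤ b, so h < b. u ≤ h, so u < b.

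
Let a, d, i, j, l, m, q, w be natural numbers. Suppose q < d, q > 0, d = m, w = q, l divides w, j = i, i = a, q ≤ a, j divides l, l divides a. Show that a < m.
Because j = i and i = a, j = a. From j divides l, a divides l. From l divides a, l = a. w = q and l divides w, so l divides q. q > 0, so l ≤ q. l = a, so a ≤ q. Since q ≤ a, q = a. d = m and q < d, so q < m. Since q = a, a < m.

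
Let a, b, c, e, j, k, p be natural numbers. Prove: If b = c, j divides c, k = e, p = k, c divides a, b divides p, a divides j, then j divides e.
c divides a and a divides j, so c divides j. j divides c, so c = j. p = k and k = e, thus p = e. b = c and b divides p, thus c divides p. Since p = e, c divides e. c = j, so j divides e.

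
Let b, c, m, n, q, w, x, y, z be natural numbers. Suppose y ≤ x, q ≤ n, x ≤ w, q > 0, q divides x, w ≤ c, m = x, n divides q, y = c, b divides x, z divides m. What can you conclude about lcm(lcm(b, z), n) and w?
lcm(lcm(b, z), n) divides w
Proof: y = c and y ≤ x, thus c ≤ x. w ≤ c, so w ≤ x. x ≤ w, so x = w. m = x and z divides m, thus z divides x. Since b divides x, lcm(b, z) divides x. n divides q and q > 0, thus n ≤ q. Since q ≤ n, q = n. From q divides x, n divides x. lcm(b, z) divides x, so lcm(lcm(b, z), n) divides x. Since x = w, lcm(lcm(b, z), n) divides w.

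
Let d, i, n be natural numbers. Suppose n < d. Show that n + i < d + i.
From n < d, by adding to both sides, n + i < d + i.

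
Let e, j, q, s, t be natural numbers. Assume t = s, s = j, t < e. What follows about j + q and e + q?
j + q < e + q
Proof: Since t = s and s = j, t = j. t < e, so j < e. Then j + q < e + q.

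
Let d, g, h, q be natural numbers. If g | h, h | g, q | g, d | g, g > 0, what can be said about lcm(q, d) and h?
lcm(q, d) ≤ h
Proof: g | h and h | g, thus g = h. q | g and d | g, therefore lcm(q, d) | g. g > 0, so lcm(q, d) ≤ g. From g = h, lcm(q, d) ≤ h.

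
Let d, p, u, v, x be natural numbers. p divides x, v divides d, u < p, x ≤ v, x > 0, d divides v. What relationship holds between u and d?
u < d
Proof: v divides d and d divides v, so v = d. p divides x and x > 0, therefore p ≤ x. x ≤ v, so p ≤ v. Since v = d, p ≤ d. u < p, so u < d.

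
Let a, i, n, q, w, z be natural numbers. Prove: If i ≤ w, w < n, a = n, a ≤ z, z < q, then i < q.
a = n and a ≤ z, hence n ≤ z. w < n, so w < z. Since i ≤ w, i < z. Since z < q, i < q.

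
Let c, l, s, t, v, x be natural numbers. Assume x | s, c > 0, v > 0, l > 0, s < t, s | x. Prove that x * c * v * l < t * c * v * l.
Because s | x and x | s, s = x. s < t, so x < t. Since c > 0, x * c < t * c. Since v > 0, x * c * v < t * c * v. Since l > 0, x * c * v * l < t * c * v * l.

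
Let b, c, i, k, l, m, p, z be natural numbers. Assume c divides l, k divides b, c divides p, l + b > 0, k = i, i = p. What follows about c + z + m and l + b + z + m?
c + z + m ≤ l + b + z + m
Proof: k = i and i = p, therefore k = p. Since k divides b, p divides b. Since c divides p, c divides b. Since c divides l, c divides l + b. From l + b > 0, c ≤ l + b. Then c + z ≤ l + b + z. Then c + z + m ≤ l + b + z + m.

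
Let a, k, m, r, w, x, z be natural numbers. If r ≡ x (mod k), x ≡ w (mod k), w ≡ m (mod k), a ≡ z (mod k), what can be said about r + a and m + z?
r + a ≡ m + z (mod k)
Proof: r ≡ x (mod k) and x ≡ w (mod k), thus r ≡ w (mod k). Since w ≡ m (mod k), r ≡ m (mod k). Since a ≡ z (mod k), by adding congruences, r + a ≡ m + z (mod k).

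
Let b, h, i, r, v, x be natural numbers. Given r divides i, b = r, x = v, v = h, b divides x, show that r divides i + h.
Because x = v and v = h, x = h. b = r and b divides x, thus r divides x. Since x = h, r divides h. Since r divides i, r divides i + h.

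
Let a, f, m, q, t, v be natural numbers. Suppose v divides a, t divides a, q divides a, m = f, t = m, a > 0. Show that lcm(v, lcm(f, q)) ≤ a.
t = m and m = f, thus t = f. Since t divides a, f divides a. q divides a, so lcm(f, q) divides a. v divides a, so lcm(v, lcm(f, q)) divides a. a > 0, so lcm(v, lcm(f, q)) ≤ a.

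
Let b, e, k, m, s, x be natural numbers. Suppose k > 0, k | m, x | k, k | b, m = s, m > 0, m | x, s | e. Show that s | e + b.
k | m and m > 0, therefore k ≤ m. Because m | x and x | k, m | k. k > 0, so m ≤ k. From k ≤ m, k = m. Since m = s, k = s. Since k | b, s | b. s | e, so s | e + b.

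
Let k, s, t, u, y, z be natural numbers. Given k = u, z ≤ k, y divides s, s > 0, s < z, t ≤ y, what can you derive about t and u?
t < u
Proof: y divides s and s > 0, therefore y ≤ s. Because s < z, y < z. Since t ≤ y, t < z. k = u and z ≤ k, thus z ≤ u. Since t < z, t < u.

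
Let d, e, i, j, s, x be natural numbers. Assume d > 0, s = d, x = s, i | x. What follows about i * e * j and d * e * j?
i * e * j ≤ d * e * j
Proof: x = s and s = d, therefore x = d. i | x, so i | d. Since d > 0, i ≤ d. Then i * e ≤ d * e. Then i * e * j ≤ d * e * j.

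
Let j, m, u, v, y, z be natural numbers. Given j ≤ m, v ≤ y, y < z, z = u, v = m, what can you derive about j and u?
j < u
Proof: v = m and v ≤ y, thus m ≤ y. Since j ≤ m, j ≤ y. From z = u and y < z, y < u. j ≤ y, so j < u.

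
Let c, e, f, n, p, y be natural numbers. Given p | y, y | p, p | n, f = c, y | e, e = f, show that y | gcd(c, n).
e = f and f = c, hence e = c. Since y | e, y | c. p | y and y | p, thus p = y. p | n, so y | n. Since y | c, y | gcd(c, n).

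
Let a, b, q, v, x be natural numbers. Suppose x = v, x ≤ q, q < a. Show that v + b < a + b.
x = v and x ≤ q, thus v ≤ q. q < a, so v < a. Then v + b < a + b.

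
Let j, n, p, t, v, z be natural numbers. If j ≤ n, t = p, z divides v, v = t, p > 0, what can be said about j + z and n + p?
j + z ≤ n + p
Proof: v = t and z divides v, so z divides t. Since t = p, z divides p. p > 0, so z ≤ p. Because j ≤ n, j + z ≤ n + p.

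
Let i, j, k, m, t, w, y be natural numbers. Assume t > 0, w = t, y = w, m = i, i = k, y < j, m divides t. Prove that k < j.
From m = i and m divides t, i divides t. t > 0, so i ≤ t. From y = w and w = t, y = t. Since y < j, t < j. Since i ≤ t, i < j. Since i = k, k < j.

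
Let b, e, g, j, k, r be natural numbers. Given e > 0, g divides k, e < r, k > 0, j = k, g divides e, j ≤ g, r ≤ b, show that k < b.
Since g divides k and k > 0, g ≤ k. j = k and j ≤ g, thus k ≤ g. g ≤ k, so g = k. g divides e and e > 0, so g ≤ e. From e < r and r ≤ b, e < b. g ≤ e, so g < b. g = k, so k < b.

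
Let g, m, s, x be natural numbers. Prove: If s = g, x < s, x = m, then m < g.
x = m and x < s, hence m < s. Since s = g, m < g.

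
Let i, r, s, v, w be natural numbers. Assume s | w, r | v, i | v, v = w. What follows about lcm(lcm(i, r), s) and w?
lcm(lcm(i, r), s) | w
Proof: From i | v and r | v, lcm(i, r) | v. From v = w, lcm(i, r) | w. s | w, so lcm(lcm(i, r), s) | w.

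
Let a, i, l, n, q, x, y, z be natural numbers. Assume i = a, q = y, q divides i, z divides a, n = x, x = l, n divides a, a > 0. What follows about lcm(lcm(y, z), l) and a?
lcm(lcm(y, z), l) ≤ a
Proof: From q = y and q divides i, y divides i. i = a, so y divides a. Since z divides a, lcm(y, z) divides a. Since n = x and x = l, n = l. n divides a, so l divides a. From lcm(y, z) divides a, lcm(lcm(y, z), l) divides a. a > 0, so lcm(lcm(y, z), l) ≤ a.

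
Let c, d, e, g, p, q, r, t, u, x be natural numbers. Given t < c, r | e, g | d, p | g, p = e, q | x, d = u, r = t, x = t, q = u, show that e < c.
r = t and r | e, hence t | e. From p = e and p | g, e | g. d = u and g | d, thus g | u. e | g, so e | u. Because q = u and q | x, u | x. Since x = t, u | t. e | u, so e | t. t | e, so t = e. Since t < c, e < c.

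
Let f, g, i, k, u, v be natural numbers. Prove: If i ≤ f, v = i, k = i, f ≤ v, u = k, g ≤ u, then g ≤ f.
u = k and k = i, therefore u = i. v = i and f ≤ v, thus f ≤ i. i ≤ f, so i = f. u = i, so u = f. Since g ≤ u, g ≤ f.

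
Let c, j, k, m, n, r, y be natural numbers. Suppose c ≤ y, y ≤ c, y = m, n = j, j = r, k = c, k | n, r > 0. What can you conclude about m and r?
m ≤ r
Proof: c ≤ y and y ≤ c, hence c = y. y = m, so c = m. n = j and j = r, therefore n = r. Since k = c and k | n, c | n. n = r, so c | r. c = m, so m | r. Since r > 0, m ≤ r.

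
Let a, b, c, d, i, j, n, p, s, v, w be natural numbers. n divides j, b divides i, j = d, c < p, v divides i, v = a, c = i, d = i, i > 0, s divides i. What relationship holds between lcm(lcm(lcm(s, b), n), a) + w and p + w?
lcm(lcm(lcm(s, b), n), a) + w < p + w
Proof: Since s divides i and b divides i, lcm(s, b) divides i. Because j = d and d = i, j = i. n divides j, so n divides i. lcm(s, b) divides i, so lcm(lcm(s, b), n) divides i. v = a and v divides i, hence a divides i. lcm(lcm(s, b), n) divides i, so lcm(lcm(lcm(s, b), n), a) divides i. Since i > 0, lcm(lcm(lcm(s, b), n), a) ≤ i. c = i and c < p, thus i < p. From lcm(lcm(lcm(s, b), n), a) ≤ i, lcm(lcm(lcm(s, b), n), a) < p. Then lcm(lcm(lcm(s, b), n), a) + w < p + w.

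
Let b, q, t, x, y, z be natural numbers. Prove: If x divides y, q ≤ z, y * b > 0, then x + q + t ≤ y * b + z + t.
x divides y, thus x divides y * b. Because y * b > 0, x ≤ y * b. Since q ≤ z, x + q ≤ y * b + z. Then x + q + t ≤ y * b + z + t.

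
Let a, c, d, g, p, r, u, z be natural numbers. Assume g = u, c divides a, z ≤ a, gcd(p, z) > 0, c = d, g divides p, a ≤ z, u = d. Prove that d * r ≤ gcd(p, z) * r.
g = u and u = d, so g = d. g divides p, so d divides p. a ≤ z and z ≤ a, therefore a = z. c = d and c divides a, thus d divides a. Since a = z, d divides z. d divides p, so d divides gcd(p, z). Since gcd(p, z) > 0, d ≤ gcd(p, z). By multiplying by a non-negative, d * r ≤ gcd(p, z) * r.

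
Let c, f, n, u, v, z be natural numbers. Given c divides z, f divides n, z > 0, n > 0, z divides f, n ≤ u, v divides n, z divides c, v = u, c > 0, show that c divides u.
z divides c and c > 0, hence z ≤ c. c divides z and z > 0, therefore c ≤ z. z ≤ c, so z = c. v = u and v divides n, so u divides n. n > 0, so u ≤ n. n ≤ u, so n = u. Since f divides n, f divides u. Because z divides f, z divides u. z = c, so c divides u.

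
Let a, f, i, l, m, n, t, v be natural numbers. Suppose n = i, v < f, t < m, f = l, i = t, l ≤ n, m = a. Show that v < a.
Because f = l and v < f, v < l. Because n = i and i = t, n = t. l ≤ n, so l ≤ t. Since m = a and t < m, t < a. l ≤ t, so l < a. Since v < l, v < a.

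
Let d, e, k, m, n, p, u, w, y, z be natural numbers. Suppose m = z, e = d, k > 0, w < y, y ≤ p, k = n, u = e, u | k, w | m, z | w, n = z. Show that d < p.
Because k = n and n = z, k = z. u = e and u | k, thus e | k. From e = d, d | k. k > 0, so d ≤ k. Since k = z, d ≤ z. m = z and w | m, therefore w | z. z | w, so w = z. w < y and y ≤ p, hence w < p. Since w = z, z < p. d ≤ z, so d < p.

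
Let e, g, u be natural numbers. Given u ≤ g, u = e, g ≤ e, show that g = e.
u = e and u ≤ g, therefore e ≤ g. g ≤ e, so e = g. Then g = e.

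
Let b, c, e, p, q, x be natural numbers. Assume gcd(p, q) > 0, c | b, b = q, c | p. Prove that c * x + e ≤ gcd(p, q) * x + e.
Since b = q and c | b, c | q. Because c | p, c | gcd(p, q). gcd(p, q) > 0, so c ≤ gcd(p, q). Then c * x ≤ gcd(p, q) * x. Then c * x + e ≤ gcd(p, q) * x + e.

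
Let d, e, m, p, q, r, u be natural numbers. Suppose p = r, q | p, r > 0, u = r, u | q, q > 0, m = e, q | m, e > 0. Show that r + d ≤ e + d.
Because p = r and q | p, q | r. Because r > 0, q ≤ r. Since u = r and u | q, r | q. Because q > 0, r ≤ q. Since q ≤ r, q = r. m = e and q | m, so q | e. e > 0, so q ≤ e. Because q = r, r ≤ e. Then r + d ≤ e + d.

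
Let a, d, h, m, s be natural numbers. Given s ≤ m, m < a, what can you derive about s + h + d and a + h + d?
s + h + d < a + h + d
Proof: s ≤ m and m < a, thus s < a. Then s + h < a + h. Then s + h + d < a + h + d.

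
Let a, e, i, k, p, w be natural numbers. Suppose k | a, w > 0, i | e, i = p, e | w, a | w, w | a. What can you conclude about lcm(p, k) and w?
lcm(p, k) ≤ w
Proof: Because i | e and e | w, i | w. i = p, so p | w. a | w and w | a, therefore a = w. Because k | a, k | w. p | w, so lcm(p, k) | w. Since w > 0, lcm(p, k) ≤ w.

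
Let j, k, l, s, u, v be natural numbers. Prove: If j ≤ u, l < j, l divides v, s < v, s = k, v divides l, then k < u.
v divides l and l divides v, thus v = l. From s = k and s < v, k < v. v = l, so k < l. From l < j and j ≤ u, l < u. k < l, so k < u.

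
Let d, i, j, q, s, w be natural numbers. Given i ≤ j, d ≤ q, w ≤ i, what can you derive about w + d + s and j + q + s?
w + d + s ≤ j + q + s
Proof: From w ≤ i and i ≤ j, w ≤ j. Since d ≤ q, d + s ≤ q + s. Since w ≤ j, w + d + s ≤ j + q + s.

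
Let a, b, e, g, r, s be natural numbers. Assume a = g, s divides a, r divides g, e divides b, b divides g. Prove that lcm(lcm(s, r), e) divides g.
Because a = g and s divides a, s divides g. r divides g, so lcm(s, r) divides g. Since e divides b and b divides g, e divides g. Since lcm(s, r) divides g, lcm(lcm(s, r), e) divides g.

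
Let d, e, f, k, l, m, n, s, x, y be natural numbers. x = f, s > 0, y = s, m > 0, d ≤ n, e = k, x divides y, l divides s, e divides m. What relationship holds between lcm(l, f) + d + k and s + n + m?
lcm(l, f) + d + k ≤ s + n + m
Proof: From y = s and x divides y, x divides s. x = f, so f divides s. Since l divides s, lcm(l, f) divides s. Since s > 0, lcm(l, f) ≤ s. d ≤ n, so lcm(l, f) + d ≤ s + n. From e = k and e divides m, k divides m. Since m > 0, k ≤ m. Since lcm(l, f) + d ≤ s + n, lcm(l, f) + d + k ≤ s + n + m.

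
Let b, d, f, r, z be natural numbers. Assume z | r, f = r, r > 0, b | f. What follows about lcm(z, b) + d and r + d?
lcm(z, b) + d ≤ r + d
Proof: f = r and b | f, thus b | r. Since z | r, lcm(z, b) | r. Since r > 0, lcm(z, b) ≤ r. Then lcm(z, b) + d ≤ r + d.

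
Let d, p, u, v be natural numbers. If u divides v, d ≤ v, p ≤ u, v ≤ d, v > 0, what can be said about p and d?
p ≤ d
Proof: v ≤ d and d ≤ v, so v = d. From u divides v and v > 0, u ≤ v. p ≤ u, so p ≤ v. v = d, so p ≤ d.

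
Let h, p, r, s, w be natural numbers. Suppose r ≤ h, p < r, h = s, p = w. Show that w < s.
p = w and p < r, therefore w < r. From h = s and r ≤ h, r ≤ s. w < r, so w < s.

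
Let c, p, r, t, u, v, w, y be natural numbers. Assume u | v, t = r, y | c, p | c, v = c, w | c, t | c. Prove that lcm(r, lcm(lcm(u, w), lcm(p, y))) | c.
t = r and t | c, therefore r | c. Since v = c and u | v, u | c. Since w | c, lcm(u, w) | c. p | c and y | c, thus lcm(p, y) | c. lcm(u, w) | c, so lcm(lcm(u, w), lcm(p, y)) | c. r | c, so lcm(r, lcm(lcm(u, w), lcm(p, y))) | c.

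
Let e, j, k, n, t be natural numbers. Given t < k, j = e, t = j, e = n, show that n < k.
t = j and j = e, thus t = e. t < k, so e < k. Since e = n, n < k.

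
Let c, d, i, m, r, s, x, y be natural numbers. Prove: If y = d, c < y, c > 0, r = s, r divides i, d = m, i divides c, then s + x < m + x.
Since r divides i and i divides c, r divides c. Since r = s, s divides c. c > 0, so s ≤ c. Because y = d and d = m, y = m. c < y, so c < m. s ≤ c, so s < m. Then s + x < m + x.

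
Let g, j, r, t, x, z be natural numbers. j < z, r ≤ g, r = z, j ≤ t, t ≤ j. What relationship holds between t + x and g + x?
t + x < g + x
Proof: Since j ≤ t and t ≤ j, j = t. j < z, so t < z. r = z and r ≤ g, so z ≤ g. t < z, so t < g. Then t + x < g + x.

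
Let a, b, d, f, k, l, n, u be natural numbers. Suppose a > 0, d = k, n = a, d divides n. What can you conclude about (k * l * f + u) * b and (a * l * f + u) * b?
(k * l * f + u) * b ≤ (a * l * f + u) * b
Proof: n = a and d divides n, therefore d divides a. d = k, so k divides a. a > 0, so k ≤ a. By multiplying by a non-negative, k * l ≤ a * l. By multiplying by a non-negative, k * l * f ≤ a * l * f. Then k * l * f + u ≤ a * l * f + u. By multiplying by a non-negative, (k * l * f + u) * b ≤ (a * l * f + u) * b.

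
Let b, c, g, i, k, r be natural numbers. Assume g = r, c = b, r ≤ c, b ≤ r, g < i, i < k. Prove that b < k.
From c = b and r ≤ c, r ≤ b. b ≤ r, so r = b. g = r, so g = b. Since g < i and i < k, g < k. g = b, so b < k.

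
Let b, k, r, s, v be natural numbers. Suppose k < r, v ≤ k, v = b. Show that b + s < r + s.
Since v ≤ k and k < r, v < r. Since v = b, b < r. Then b + s < r + s.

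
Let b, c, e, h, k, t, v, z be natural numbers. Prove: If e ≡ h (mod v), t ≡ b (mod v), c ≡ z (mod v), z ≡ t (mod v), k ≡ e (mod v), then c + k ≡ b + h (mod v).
Since c ≡ z (mod v) and z ≡ t (mod v), c ≡ t (mod v). From t ≡ b (mod v), c ≡ b (mod v). k ≡ e (mod v) and e ≡ h (mod v), so k ≡ h (mod v). Since c ≡ b (mod v), c + k ≡ b + h (mod v).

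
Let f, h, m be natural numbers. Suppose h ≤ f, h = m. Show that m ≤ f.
h = m and h ≤ f. By substitution, m ≤ f.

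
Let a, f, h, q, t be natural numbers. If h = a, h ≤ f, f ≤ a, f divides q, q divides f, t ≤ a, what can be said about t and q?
t ≤ q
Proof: h = a and h ≤ f, thus a ≤ f. Since f ≤ a, a = f. Because f divides q and q divides f, f = q. Since a = f, a = q. Since t ≤ a, t ≤ q.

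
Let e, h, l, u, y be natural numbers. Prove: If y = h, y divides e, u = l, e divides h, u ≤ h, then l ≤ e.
y = h and y divides e, thus h divides e. Because e divides h, h = e. Since u ≤ h, u ≤ e. Since u = l, l ≤ e.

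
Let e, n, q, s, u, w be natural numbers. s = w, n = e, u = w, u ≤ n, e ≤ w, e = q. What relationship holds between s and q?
s = q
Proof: u = w and u ≤ n, so w ≤ n. n = e, so w ≤ e. e ≤ w, so w = e. s = w, so s = e. Since e = q, s = q.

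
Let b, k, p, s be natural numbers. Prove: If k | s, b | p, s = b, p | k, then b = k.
s = b and k | s, therefore k | b. Because b | p and p | k, b | k. k | b, so k = b. Then b = k.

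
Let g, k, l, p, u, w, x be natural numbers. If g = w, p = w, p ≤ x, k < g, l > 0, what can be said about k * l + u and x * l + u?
k * l + u < x * l + u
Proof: g = w and k < g, so k < w. Since p = w and p ≤ x, w ≤ x. k < w, so k < x. Since l > 0, k * l < x * l. Then k * l + u < x * l + u.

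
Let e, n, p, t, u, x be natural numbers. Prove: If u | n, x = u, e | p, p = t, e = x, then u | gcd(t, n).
Because e = x and x = u, e = u. Since p = t and e | p, e | t. e = u, so u | t. u | n, so u | gcd(t, n).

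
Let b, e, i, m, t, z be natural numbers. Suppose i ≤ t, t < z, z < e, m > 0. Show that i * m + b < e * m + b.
i ≤ t and t < z, so i < z. z < e, so i < e. Since m > 0, by multiplying by a positive, i * m < e * m. Then i * m + b < e * m + b.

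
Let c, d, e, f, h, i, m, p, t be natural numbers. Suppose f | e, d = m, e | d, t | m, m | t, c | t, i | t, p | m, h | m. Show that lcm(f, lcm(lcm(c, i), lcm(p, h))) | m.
d = m and e | d, therefore e | m. Since f | e, f | m. From t | m and m | t, t = m. Because c | t and i | t, lcm(c, i) | t. Since t = m, lcm(c, i) | m. p | m and h | m, so lcm(p, h) | m. Since lcm(c, i) | m, lcm(lcm(c, i), lcm(p, h)) | m. Because f | m, lcm(f, lcm(lcm(c, i), lcm(p, h))) | m.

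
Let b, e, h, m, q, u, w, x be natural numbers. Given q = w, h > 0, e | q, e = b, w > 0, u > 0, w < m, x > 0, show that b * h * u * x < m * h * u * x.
q = w and e | q, so e | w. Since e = b, b | w. Because w > 0, b ≤ w. Since w < m, b < m. Since h > 0, b * h < m * h. u > 0, so b * h * u < m * h * u. Since x > 0, b * h * u * x < m * h * u * x.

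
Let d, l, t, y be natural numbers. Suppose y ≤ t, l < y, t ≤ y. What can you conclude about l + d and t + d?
l + d < t + d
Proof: y ≤ t and t ≤ y, therefore y = t. Since l < y, l < t. Then l + d < t + d.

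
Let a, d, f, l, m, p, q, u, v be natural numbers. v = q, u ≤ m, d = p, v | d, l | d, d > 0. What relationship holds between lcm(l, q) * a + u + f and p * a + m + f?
lcm(l, q) * a + u + f ≤ p * a + m + f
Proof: v = q and v | d, therefore q | d. Since l | d, lcm(l, q) | d. Since d > 0, lcm(l, q) ≤ d. Since d = p, lcm(l, q) ≤ p. Then lcm(l, q) * a ≤ p * a. Because u ≤ m, u + f ≤ m + f. lcm(l, q) * a ≤ p * a, so lcm(l, q) * a + u + f ≤ p * a + m + f.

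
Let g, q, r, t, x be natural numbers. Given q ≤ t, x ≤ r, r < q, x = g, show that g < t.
From r < q and q ≤ t, r < t. Since x ≤ r, x < t. x = g, so g < t.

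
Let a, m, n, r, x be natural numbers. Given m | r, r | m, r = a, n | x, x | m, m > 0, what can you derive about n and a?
n ≤ a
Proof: Since m | r and r | m, m = r. r = a, so m = a. From n | x and x | m, n | m. From m > 0, n ≤ m. m = a, so n ≤ a.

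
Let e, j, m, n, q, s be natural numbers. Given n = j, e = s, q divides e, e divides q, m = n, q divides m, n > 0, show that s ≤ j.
Because q divides e and e divides q, q = e. Because m = n and q divides m, q divides n. Since q = e, e divides n. n > 0, so e ≤ n. Since e = s, s ≤ n. Because n = j, s ≤ j.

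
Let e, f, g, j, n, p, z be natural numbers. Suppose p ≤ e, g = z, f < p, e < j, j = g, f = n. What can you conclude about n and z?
n < z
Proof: Because j = g and g = z, j = z. Because f = n and f < p, n < p. Since p ≤ e and e < j, p < j. n < p, so n < j. j = z, so n < z.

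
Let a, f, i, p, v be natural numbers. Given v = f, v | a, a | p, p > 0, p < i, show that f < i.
v | a and a | p, therefore v | p. Since v = f, f | p. Since p > 0, f ≤ p. p < i, so f < i.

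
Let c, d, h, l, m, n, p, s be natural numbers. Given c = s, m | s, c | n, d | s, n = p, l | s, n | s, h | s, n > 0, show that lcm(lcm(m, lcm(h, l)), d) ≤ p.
c = s and c | n, thus s | n. n | s, so s = n. From h | s and l | s, lcm(h, l) | s. m | s, so lcm(m, lcm(h, l)) | s. Since d | s, lcm(lcm(m, lcm(h, l)), d) | s. s = n, so lcm(lcm(m, lcm(h, l)), d) | n. Since n > 0, lcm(lcm(m, lcm(h, l)), d) ≤ n. n = p, so lcm(lcm(m, lcm(h, l)), d) ≤ p.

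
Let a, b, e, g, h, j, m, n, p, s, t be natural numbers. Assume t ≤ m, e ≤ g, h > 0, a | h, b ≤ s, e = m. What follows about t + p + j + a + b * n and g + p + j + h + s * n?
t + p + j + a + b * n ≤ g + p + j + h + s * n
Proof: e = m and e ≤ g, so m ≤ g. t ≤ m, so t ≤ g. Then t + p ≤ g + p. Then t + p + j ≤ g + p + j. a | h and h > 0, so a ≤ h. Since t + p + j ≤ g + p + j, t + p + j + a ≤ g + p + j + h. b ≤ s, so b * n ≤ s * n. t + p + j + a ≤ g + p + j + h, so t + p + j + a + b * n ≤ g + p + j + h + s * n.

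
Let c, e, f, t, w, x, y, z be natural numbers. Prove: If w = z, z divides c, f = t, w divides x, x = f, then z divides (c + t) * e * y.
Because x = f and f = t, x = t. w = z and w divides x, thus z divides x. x = t, so z divides t. Since z divides c, z divides c + t. Then z divides (c + t) * e. Then z divides (c + t) * e * y.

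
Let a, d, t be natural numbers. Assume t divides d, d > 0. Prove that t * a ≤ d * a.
t divides d and d > 0, hence t ≤ d. By multiplying by a non-negative, t * a ≤ d * a.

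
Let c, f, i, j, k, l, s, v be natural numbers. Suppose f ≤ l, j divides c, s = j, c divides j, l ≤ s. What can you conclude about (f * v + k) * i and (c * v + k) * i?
(f * v + k) * i ≤ (c * v + k) * i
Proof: j divides c and c divides j, hence j = c. s = j, so s = c. f ≤ l and l ≤ s, hence f ≤ s. Because s = c, f ≤ c. By multiplying by a non-negative, f * v ≤ c * v. Then f * v + k ≤ c * v + k. By multiplying by a non-negative, (f * v + k) * i ≤ (c * v + k) * i.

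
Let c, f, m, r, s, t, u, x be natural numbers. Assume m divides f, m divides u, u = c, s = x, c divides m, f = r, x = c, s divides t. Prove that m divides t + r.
u = c and m divides u, hence m divides c. c divides m, so c = m. s = x and s divides t, so x divides t. Because x = c, c divides t. c = m, so m divides t. From f = r and m divides f, m divides r. From m divides t, m divides t + r.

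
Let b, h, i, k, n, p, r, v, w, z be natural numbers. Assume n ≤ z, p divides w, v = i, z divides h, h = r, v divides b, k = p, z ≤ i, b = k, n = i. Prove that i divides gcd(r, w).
n = i and n ≤ z, so i ≤ z. z ≤ i, so z = i. Since z divides h, i divides h. Because h = r, i divides r. Since b = k and k = p, b = p. Because v = i and v divides b, i divides b. b = p, so i divides p. p divides w, so i divides w. Since i divides r, i divides gcd(r, w).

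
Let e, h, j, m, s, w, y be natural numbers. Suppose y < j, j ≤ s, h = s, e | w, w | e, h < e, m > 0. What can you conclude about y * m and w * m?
y * m < w * m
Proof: y < j and j ≤ s, so y < s. From e | w and w | e, e = w. Since h < e, h < w. Since h = s, s < w. y < s, so y < w. m > 0, so y * m < w * m.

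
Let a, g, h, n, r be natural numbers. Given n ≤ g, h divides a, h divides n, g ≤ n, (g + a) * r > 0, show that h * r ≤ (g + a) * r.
n ≤ g and g ≤ n, thus n = g. Since h divides n, h divides g. Since h divides a, h divides g + a. Then h * r divides (g + a) * r. (g + a) * r > 0, so h * r ≤ (g + a) * r.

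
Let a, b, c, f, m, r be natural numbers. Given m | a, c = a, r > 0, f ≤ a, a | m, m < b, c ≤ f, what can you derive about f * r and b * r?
f * r < b * r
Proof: m | a and a | m, thus m = a. c = a and c ≤ f, therefore a ≤ f. f ≤ a, so a = f. Since m = a, m = f. m < b, so f < b. r > 0, so f * r < b * r.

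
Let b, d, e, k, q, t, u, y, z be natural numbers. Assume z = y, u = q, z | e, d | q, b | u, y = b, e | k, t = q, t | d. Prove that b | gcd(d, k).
t = q and t | d, therefore q | d. d | q, so q = d. u = q and b | u, so b | q. Since q = d, b | d. z = y and y = b, thus z = b. z | e, so b | e. Since e | k, b | k. b | d, so b | gcd(d, k).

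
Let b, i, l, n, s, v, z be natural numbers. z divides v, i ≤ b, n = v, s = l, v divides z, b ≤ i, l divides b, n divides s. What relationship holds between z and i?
z divides i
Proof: Because v divides z and z divides v, v = z. Since n = v, n = z. s = l and n divides s, therefore n divides l. Since b ≤ i and i ≤ b, b = i. l divides b, so l divides i. n divides l, so n divides i. Since n = z, z divides i.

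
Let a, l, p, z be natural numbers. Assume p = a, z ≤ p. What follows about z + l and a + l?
z + l ≤ a + l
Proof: From p = a and z ≤ p, z ≤ a. Then z + l ≤ a + l.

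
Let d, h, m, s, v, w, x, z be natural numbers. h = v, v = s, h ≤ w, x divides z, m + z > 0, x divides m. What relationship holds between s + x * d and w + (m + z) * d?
s + x * d ≤ w + (m + z) * d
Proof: h = v and v = s, so h = s. Since h ≤ w, s ≤ w. From x divides m and x divides z, x divides m + z. m + z > 0, so x ≤ m + z. By multiplying by a non-negative, x * d ≤ (m + z) * d. s ≤ w, so s + x * d ≤ w + (m + z) * d.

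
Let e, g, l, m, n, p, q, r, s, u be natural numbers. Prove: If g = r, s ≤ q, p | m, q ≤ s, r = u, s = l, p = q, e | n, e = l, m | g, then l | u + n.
Because q ≤ s and s ≤ q, q = s. Since p = q, p = s. s = l, so p = l. From g = r and m | g, m | r. p | m, so p | r. Since r = u, p | u. Since p = l, l | u. e = l and e | n, so l | n. Since l | u, l | u + n.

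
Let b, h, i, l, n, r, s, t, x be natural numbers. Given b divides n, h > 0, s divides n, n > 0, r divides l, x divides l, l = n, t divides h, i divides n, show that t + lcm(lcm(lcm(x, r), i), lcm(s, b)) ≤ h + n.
t divides h and h > 0, thus t ≤ h. x divides l and r divides l, therefore lcm(x, r) divides l. l = n, so lcm(x, r) divides n. i divides n, so lcm(lcm(x, r), i) divides n. s divides n and b divides n, hence lcm(s, b) divides n. lcm(lcm(x, r), i) divides n, so lcm(lcm(lcm(x, r), i), lcm(s, b)) divides n. From n > 0, lcm(lcm(lcm(x, r), i), lcm(s, b)) ≤ n. t ≤ h, so t + lcm(lcm(lcm(x, r), i), lcm(s, b)) ≤ h + n.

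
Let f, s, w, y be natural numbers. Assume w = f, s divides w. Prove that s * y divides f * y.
w = f and s divides w, hence s divides f. Then s * y divides f * y.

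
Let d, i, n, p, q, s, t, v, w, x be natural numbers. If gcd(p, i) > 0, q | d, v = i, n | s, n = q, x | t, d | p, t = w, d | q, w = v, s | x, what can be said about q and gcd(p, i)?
q ≤ gcd(p, i)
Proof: d | q and q | d, thus d = q. d | p, so q | p. Since t = w and w = v, t = v. s | x and x | t, so s | t. Since t = v, s | v. n | s, so n | v. n = q, so q | v. Since v = i, q | i. Since q | p, q | gcd(p, i). Since gcd(p, i) > 0, q ≤ gcd(p, i).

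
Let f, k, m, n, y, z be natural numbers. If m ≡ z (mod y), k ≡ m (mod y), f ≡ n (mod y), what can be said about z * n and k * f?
z * n ≡ k * f (mod y)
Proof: Since k ≡ m (mod y) and m ≡ z (mod y), k ≡ z (mod y). Since f ≡ n (mod y), by multiplying congruences, k * f ≡ z * n (mod y). Then z * n ≡ k * f (mod y).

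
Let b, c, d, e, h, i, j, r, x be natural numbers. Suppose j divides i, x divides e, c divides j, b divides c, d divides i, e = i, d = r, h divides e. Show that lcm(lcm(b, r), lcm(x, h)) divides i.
Since b divides c and c divides j, b divides j. Because j divides i, b divides i. d = r and d divides i, hence r divides i. b divides i, so lcm(b, r) divides i. x divides e and h divides e, thus lcm(x, h) divides e. Since e = i, lcm(x, h) divides i. lcm(b, r) divides i, so lcm(lcm(b, r), lcm(x, h)) divides i.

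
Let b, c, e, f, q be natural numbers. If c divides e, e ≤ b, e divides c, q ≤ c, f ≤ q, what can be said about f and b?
f ≤ b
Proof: c divides e and e divides c, therefore c = e. f ≤ q and q ≤ c, hence f ≤ c. Since c = e, f ≤ e. From e ≤ b, f ≤ b.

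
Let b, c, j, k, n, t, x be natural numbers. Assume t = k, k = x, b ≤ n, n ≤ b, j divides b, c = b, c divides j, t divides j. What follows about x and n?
x divides n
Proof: Since t = k and k = x, t = x. b ≤ n and n ≤ b, hence b = n. c = b and c divides j, therefore b divides j. Since j divides b, j = b. Since t divides j, t divides b. Since b = n, t divides n. t = x, so x divides n.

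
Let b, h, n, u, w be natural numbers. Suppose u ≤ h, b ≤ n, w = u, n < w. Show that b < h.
Because w = u and n < w, n < u. u ≤ h, so n < h. b ≤ n, so b < h.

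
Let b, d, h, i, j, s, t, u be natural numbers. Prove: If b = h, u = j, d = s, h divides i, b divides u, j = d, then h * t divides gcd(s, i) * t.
Since j = d and d = s, j = s. u = j and b divides u, hence b divides j. From b = h, h divides j. j = s, so h divides s. Since h divides i, h divides gcd(s, i). Then h * t divides gcd(s, i) * t.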